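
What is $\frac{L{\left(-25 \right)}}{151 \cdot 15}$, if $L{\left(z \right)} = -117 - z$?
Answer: $- \frac{92}{2265} \approx -0.040618$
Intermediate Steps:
$\frac{L{\left(-25 \right)}}{151 \cdot 15} = \frac{-117 - -25}{151 \cdot 15} = \frac{-117 + 25}{2265} = \left(-92\right) \frac{1}{2265} = - \frac{92}{2265}$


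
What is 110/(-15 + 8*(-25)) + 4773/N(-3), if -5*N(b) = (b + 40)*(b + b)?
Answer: 9201/86 ≈ 106.99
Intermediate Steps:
N(b) = -2*b*(40 + b)/5 (N(b) = -(b + 40)*(b + b)/5 = -(40 + b)*2*b/5 = -2*b*(40 + b)/5)
110/(-15 + 8*(-25)) + 4773/N(-3) = 110/(-15 + 8*(-25)) + 4773/((-2/5*(-3)*(40 - 3))) = 110/(-15 - 200) + 4773/((-2/5*(-3)*37)) = 110/(-215) + 4773/(222/5) = 110*(-1/215) + 4773*(5/222) = -22/43 + 215/2 = 9201/86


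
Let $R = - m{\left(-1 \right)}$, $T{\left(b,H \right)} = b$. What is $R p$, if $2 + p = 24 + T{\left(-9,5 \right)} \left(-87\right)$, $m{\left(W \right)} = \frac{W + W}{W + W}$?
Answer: $-805$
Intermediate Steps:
$m{\left(W \right)} = 1$ ($m{\left(W \right)} = \frac{2 W}{2 W} = 2 W \frac{1}{2 W} = 1$)
$p = 805$ ($p = -2 + \left(24 - -783\right) = -2 + \left(24 + 783\right) = -2 + 807 = 805$)
$R = -1$ ($R = \left(-1\right) 1 = -1$)
$R p = \left(-1\right) 805 = -805$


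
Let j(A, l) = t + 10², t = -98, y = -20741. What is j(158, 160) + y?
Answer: -20739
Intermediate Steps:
j(A, l) = 2 (j(A, l) = -98 + 10² = -98 + 100 = 2)
j(158, 160) + y = 2 - 20741 = -20739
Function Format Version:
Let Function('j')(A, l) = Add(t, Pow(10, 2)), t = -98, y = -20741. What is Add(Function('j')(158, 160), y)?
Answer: -20739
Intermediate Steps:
Function('j')(A, l) = 2 (Function('j')(A, l) = Add(-98, Pow(10, 2)) = Add(-98, 100) = 2)
Add(Function('j')(158, 160), y) = Add(2, -20741) = -20739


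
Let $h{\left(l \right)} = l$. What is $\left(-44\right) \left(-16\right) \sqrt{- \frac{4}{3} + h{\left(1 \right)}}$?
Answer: $\frac{704 i \sqrt{3}}{3} \approx 406.45 i$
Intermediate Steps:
$\left(-44\right) \left(-16\right) \sqrt{- \frac{4}{3} + h{\left(1 \right)}} = \left(-44\right) \left(-16\right) \sqrt{- \frac{4}{3} + 1} = 704 \sqrt{\left(-4\right) \frac{1}{3} + 1} = 704 \sqrt{- \frac{4}{3} + 1} = 704 \sqrt{- \frac{1}{3}} = 704 \frac{i \sqrt{3}}{3} = \frac{704 i \sqrt{3}}{3}$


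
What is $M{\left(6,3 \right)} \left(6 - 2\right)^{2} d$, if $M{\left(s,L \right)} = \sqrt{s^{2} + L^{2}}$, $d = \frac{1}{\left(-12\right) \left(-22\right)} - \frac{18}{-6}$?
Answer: $\frac{1586 \sqrt{5}}{11} \approx 322.4$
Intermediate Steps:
$d = \frac{793}{264}$ ($d = \left(- \frac{1}{12}\right) \left(- \frac{1}{22}\right) - -3 = \frac{1}{264} + 3 = \frac{793}{264} \approx 3.0038$)
$M{\left(s,L \right)} = \sqrt{L^{2} + s^{2}}$
$M{\left(6,3 \right)} \left(6 - 2\right)^{2} d = \sqrt{3^{2} + 6^{2}} \left(6 - 2\right)^{2} \cdot \frac{793}{264} = \sqrt{9 + 36} \cdot 4^{2} \cdot \frac{793}{264} = \sqrt{45} \cdot 16 \cdot \frac{793}{264} = 3 \sqrt{5} \cdot 16 \cdot \frac{793}{264} = 48 \sqrt{5} \cdot \frac{793}{264} = \frac{1586 \sqrt{5}}{11}$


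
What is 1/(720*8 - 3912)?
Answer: 1/1848 ≈ 0.00054113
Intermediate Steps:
1/(720*8 - 3912) = 1/(5760 - 3912) = 1/1848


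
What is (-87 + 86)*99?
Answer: -99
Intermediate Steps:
(-87 + 86)*99 = -1*99 = -99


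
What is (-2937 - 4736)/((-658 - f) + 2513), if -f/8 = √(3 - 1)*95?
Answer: -2846683/457165 + 1166296*√2/457165 ≈ -2.6189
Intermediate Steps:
f = -760*√2 (f = -8*√(3 - 1)*95 = -8*√2*95 = -760*√2 ≈ -1074.8)
(-2937 - 4736)/((-658 - f) + 2513) = (-2937 - 4736)/((-658 - (-760)*√2) + 2513) = -7673/((-658 + 760*√2) + 2513) = -7673/(1855 + 760*√2)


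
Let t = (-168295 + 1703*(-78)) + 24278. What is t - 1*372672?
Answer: -649523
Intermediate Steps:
t = -276851 (t = (-168295 - 132834) + 24278 = -301129 + 24278 = -276851)
t - 1*372672 = -276851 - 1*372672 = -276851 - 372672 = -649523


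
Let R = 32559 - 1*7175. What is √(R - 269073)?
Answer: I*√243689 ≈ 493.65*I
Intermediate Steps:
R = 25384 (R = 32559 - 7175 = 25384)
√(R - 269073) = √(25384 - 269073) = √(-243689) = I*√243689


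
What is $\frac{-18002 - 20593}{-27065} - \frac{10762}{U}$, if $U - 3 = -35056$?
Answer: $\frac{328828813}{189741889} \approx 1.733$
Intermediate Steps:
$U = -35053$ ($U = 3 - 35056 = -35053$)
$\frac{-18002 - 20593}{-27065} - \frac{10762}{U} = \frac{-18002 - 20593}{-27065} - \frac{10762}{-35053} = \left(-18002 - 20593\right) \left(- \frac{1}{27065}\right) - - \frac{10762}{35053} = \left(-38595\right) \left(- \frac{1}{27065}\right) + \frac{10762}{35053} = \frac{7719}{5413} + \frac{10762}{35053} = \frac{328828813}{189741889}$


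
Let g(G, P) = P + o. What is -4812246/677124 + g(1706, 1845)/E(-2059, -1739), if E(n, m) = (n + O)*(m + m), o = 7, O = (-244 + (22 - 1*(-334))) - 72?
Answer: -938631443959/132078340338 ≈ -7.1066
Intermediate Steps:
O = 40 (O = (-244 + (22 + 334)) - 72 = (-244 + 356) - 72 = 112 - 72 = 40)
E(n, m) = 2*m*(40 + n) (E(n, m) = (n + 40)*(m + m) = (40 + n)*(2*m) = 2*m*(40 + n))
g(G, P) = 7 + P (g(G, P) = P + 7 = 7 + P)
-4812246/677124 + g(1706, 1845)/E(-2059, -1739) = -4812246/677124 + (7 + 1845)/((2*(-1739)*(40 - 2059))) = -4812246*1/677124 + 1852/((2*(-1739)*(-2019))) = -267347/37618 + 1852/7022082 = -267347/37618 + 1852*(1/7022082) = -267347/37618 + 926/3511041 = -938631443959/132078340338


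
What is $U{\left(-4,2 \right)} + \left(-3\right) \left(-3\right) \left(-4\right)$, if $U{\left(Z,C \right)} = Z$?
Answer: $-40$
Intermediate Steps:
$U{\left(-4,2 \right)} + \left(-3\right) \left(-3\right) \left(-4\right) = -4 + \left(-3\right) \left(-3\right) \left(-4\right) = -4 + 9 \left(-4\right) = -4 - 36 = -40$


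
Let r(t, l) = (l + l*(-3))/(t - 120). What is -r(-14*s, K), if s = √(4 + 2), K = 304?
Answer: -160/29 + 56*√6/87 ≈ -3.9406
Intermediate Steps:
s = √6 ≈ 2.4495
r(t, l) = -2*l/(-120 + t) (r(t, l) = (l - 3*l)/(-120 + t) = (-2*l)/(-120 + t) = -2*l/(-120 + t))
-r(-14*s, K) = -(-2)*304/(-120 - 14*√6) = -(-608)/(-120 - 14*√6) = 608/(-120 - 14*√6)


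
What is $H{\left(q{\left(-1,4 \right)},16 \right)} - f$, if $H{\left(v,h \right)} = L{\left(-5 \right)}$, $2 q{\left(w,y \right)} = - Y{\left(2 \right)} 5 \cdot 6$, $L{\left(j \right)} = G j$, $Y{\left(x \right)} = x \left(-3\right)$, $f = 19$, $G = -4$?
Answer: $1$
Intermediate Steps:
$Y{\left(x \right)} = - 3 x$
$L{\left(j \right)} = - 4 j$
$q{\left(w,y \right)} = 90$ ($q{\left(w,y \right)} = \frac{\left(-1\right) \left(-3\right) 2 \cdot 5 \cdot 6}{2} = \frac{\left(-1\right) \left(-6\right) 5 \cdot 6}{2} = \frac{\left(-1\right) \left(\left(-30\right) 6\right)}{2} = \frac{\left(-1\right) \left(-180\right)}{2} = \frac{1}{2} \cdot 180 = 90$)
$H{\left(v,h \right)} = 20$ ($H{\left(v,h \right)} = \left(-4\right) \left(-5\right) = 20$)
$H{\left(q{\left(-1,4 \right)},16 \right)} - f = 20 - 19 = 1$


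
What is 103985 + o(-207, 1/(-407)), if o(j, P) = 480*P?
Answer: 42321415/407 ≈ 1.0398e+5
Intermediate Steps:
103985 + o(-207, 1/(-407)) = 103985 + 480/(-407) = 103985 + 480*(-1/407) = 103985 - 480/407 = 42321415/407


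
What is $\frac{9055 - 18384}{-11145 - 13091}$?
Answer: $\frac{9329}{24236} \approx 0.38492$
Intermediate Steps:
$\frac{9055 - 18384}{-11145 - 13091} = - \frac{9329}{-24236} = \left(-9329\right) \left(- \frac{1}{24236}\right) = \frac{9329}{24236}$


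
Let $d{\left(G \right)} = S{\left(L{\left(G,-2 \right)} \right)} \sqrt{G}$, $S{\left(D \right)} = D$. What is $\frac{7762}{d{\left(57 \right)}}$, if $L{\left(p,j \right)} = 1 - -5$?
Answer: $\frac{3881 \sqrt{57}}{171} \approx 171.35$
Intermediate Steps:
$L{\left(p,j \right)} = 6$ ($L{\left(p,j \right)} = 1 + 5 = 6$)
$d{\left(G \right)} = 6 \sqrt{G}$
$\frac{7762}{d{\left(57 \right)}} = \frac{7762}{6 \sqrt{57}} = 7762 \frac{\sqrt{57}}{342} = \frac{3881 \sqrt{57}}{171}$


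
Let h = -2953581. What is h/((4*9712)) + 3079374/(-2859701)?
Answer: -8565986060433/111093664448 ≈ -77.106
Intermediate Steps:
h/((4*9712)) + 3079374/(-2859701) = -2953581/(4*9712) + 3079374/(-2859701) = -2953581/38848 + 3079374*(-1/2859701) = -2953581*1/38848 - 3079374/2859701 = -2953581/38848 - 3079374/2859701 = -8565986060433/111093664448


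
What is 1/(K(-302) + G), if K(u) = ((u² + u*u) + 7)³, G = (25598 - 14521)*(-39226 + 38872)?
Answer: 1/6069901482402117 ≈ 1.6475e-16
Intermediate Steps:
G = -3921258 (G = 11077*(-354) = -3921258)
K(u) = (7 + 2*u²)³ (K(u) = ((u² + u²) + 7)³ = (2*u² + 7)³ = (7 + 2*u²)³)
1/(K(-302) + G) = 1/((7 + 2*(-302)²)³ - 3921258) = 1/((7 + 2*91204)³ - 3921258) = 1/((7 + 182408)³ - 3921258) = 1/(182415³ - 3921258) = 1/(6069901486323375 - 3921258) = 1/6069901482402117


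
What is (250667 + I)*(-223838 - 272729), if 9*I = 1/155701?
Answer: -6014657909309792/48321 ≈ -1.2447e+11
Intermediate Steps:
I = 1/1401309 (I = (⅑)/155701 = (⅑)*(1/155701) = 1/1401309 ≈ 7.1362e-7)
(250667 + I)*(-223838 - 272729) = (250667 + 1/1401309)*(-223838 - 272729) = (351261923104/1401309)*(-496567) = -6014657909309792/48321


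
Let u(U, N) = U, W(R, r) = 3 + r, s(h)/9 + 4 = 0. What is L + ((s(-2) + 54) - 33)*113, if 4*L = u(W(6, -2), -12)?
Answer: -6779/4 ≈ -1694.8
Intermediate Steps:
s(h) = -36 (s(h) = -36 + 9*0 = -36 + 0 = -36)
L = ¼ (L = (3 - 2)/4 = (¼)*1 = ¼ ≈ 0.25000)
L + ((s(-2) + 54) - 33)*113 = ¼ + ((-36 + 54) - 33)*113 = ¼ + (18 - 33)*113 = ¼ - 15*113 = ¼ - 1695 = -6779/4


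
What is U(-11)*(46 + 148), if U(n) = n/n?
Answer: 194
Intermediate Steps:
U(n) = 1
U(-11)*(46 + 148) = 1*(46 + 148) = 1*194 = 194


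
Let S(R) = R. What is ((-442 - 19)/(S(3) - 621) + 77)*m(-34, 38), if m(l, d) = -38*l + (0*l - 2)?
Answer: 10330105/103 ≈ 1.0029e+5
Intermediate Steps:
m(l, d) = -2 - 38*l (m(l, d) = -38*l + (0 - 2) = -38*l - 2 = -2 - 38*l)
((-442 - 19)/(S(3) - 621) + 77)*m(-34, 38) = ((-442 - 19)/(3 - 621) + 77)*(-2 - 38*(-34)) = (-461/(-618) + 77)*(-2 + 1292) = (-461*(-1/618) + 77)*1290 = (461/618 + 77)*1290 = (48047/618)*1290 = 10330105/103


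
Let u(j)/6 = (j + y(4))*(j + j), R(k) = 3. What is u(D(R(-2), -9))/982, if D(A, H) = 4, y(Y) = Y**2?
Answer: 480/491 ≈ 0.97760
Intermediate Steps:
u(j) = 12*j*(16 + j) (u(j) = 6*((j + 4**2)*(j + j)) = 6*((j + 16)*(2*j)) = 6*((16 + j)*(2*j)) = 6*(2*j*(16 + j)) = 12*j*(16 + j))
u(D(R(-2), -9))/982 = (12*4*(16 + 4))/982 = (12*4*20)*(1/982) = 960*(1/982) = 480/491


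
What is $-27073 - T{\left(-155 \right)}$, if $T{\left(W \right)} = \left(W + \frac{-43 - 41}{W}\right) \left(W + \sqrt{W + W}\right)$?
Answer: $-51014 + \frac{23941 i \sqrt{310}}{155} \approx -51014.0 + 2719.5 i$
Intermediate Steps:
$T{\left(W \right)} = \left(W - \frac{84}{W}\right) \left(W + \sqrt{2} \sqrt{W}\right)$ ($T{\left(W \right)} = \left(W - \frac{84}{W}\right) \left(W + \sqrt{2 W}\right) = \left(W - \frac{84}{W}\right) \left(W + \sqrt{2} \sqrt{W}\right)$)
$-27073 - T{\left(-155 \right)} = -27073 - \left(-84 + \left(-155\right)^{2} + \sqrt{2} \left(-155\right)^{\frac{3}{2}} - \frac{84 \sqrt{2}}{i \sqrt{155}}\right) = -27073 - \left(-84 + 24025 + \sqrt{2} \left(- 155 i \sqrt{155}\right) - 84 \sqrt{2} \left(- \frac{i \sqrt{155}}{155}\right)\right) = -27073 - \left(-84 + 24025 - 155 i \sqrt{310} + \frac{84 i \sqrt{310}}{155}\right) = -27073 - \left(23941 - \frac{23941 i \sqrt{310}}{155}\right) = -51014 + \frac{23941 i \sqrt{310}}{155}$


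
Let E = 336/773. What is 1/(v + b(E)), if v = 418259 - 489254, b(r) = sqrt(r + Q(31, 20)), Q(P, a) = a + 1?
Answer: -18293045/1298714724252 - sqrt(1423093)/1298714724252 ≈ -1.4086e-5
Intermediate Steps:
Q(P, a) = 1 + a
E = 336/773 (E = 336*(1/773) = 336/773 ≈ 0.43467)
b(r) = sqrt(21 + r) (b(r) = sqrt(r + (1 + 20)) = sqrt(r + 21) = sqrt(21 + r))
v = -70995
1/(v + b(E)) = 1/(-70995 + sqrt(21 + 336/773)) = 1/(-70995 + sqrt(16569/773)) = 1/(-70995 + 3*sqrt(1423093)/773)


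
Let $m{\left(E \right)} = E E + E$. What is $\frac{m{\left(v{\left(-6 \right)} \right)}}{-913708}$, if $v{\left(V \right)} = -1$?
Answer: $0$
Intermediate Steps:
$m{\left(E \right)} = E + E^{2}$ ($m{\left(E \right)} = E^{2} + E = E + E^{2}$)
$\frac{m{\left(v{\left(-6 \right)} \right)}}{-913708} = \frac{\left(-1\right) \left(1 - 1\right)}{-913708} = \left(-1\right) 0 \left(- \frac{1}{913708}\right) = 0 \left(- \frac{1}{913708}\right) = 0$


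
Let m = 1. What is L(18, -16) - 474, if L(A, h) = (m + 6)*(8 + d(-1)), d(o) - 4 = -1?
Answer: -397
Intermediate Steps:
d(o) = 3 (d(o) = 4 - 1 = 3)
L(A, h) = 77 (L(A, h) = (1 + 6)*(8 + 3) = 7*11 = 77)
L(18, -16) - 474 = 77 - 474 = -397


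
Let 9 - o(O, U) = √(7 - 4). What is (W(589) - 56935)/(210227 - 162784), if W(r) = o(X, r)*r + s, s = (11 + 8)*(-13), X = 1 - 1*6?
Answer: -51881/47443 - 31*√3/2497 ≈ -1.1150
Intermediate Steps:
X = -5 (X = 1 - 6 = -5)
s = -247 (s = 19*(-13) = -247)
o(O, U) = 9 - √3 (o(O, U) = 9 - √(7 - 4) = 9 - √3)
W(r) = -247 + r*(9 - √3) (W(r) = (9 - √3)*r - 247 = r*(9 - √3) - 247 = -247 + r*(9 - √3))
(W(589) - 56935)/(210227 - 162784) = ((-247 + 589*(9 - √3)) - 56935)/(210227 - 162784) = ((-247 + (5301 - 589*√3)) - 56935)/47443 = ((5054 - 589*√3) - 56935)*(1/47443) = (-51881 - 589*√3)*(1/47443) = -51881/47443 - 31*√3/2497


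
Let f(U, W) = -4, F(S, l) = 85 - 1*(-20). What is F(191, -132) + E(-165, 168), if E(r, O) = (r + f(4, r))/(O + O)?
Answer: 35111/336 ≈ 104.50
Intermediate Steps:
F(S, l) = 105 (F(S, l) = 85 + 20 = 105)
E(r, O) = (-4 + r)/(2*O) (E(r, O) = (r - 4)/(O + O) = (-4 + r)/((2*O)) = (-4 + r)*(1/(2*O)) = (-4 + r)/(2*O))
F(191, -132) + E(-165, 168) = 105 + (½)*(-4 - 165)/168 = 105 + (½)*(1/168)*(-169) = 105 - 169/336 = 35111/336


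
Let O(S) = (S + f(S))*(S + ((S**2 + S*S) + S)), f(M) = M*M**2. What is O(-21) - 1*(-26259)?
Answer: -7770621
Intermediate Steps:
f(M) = M**3
O(S) = (S + S**3)*(2*S + 2*S**2) (O(S) = (S + S**3)*(S + ((S**2 + S*S) + S)) = (S + S**3)*(S + ((S**2 + S**2) + S)) = (S + S**3)*(S + (2*S**2 + S)) = (S + S**3)*(S + (S + 2*S**2)) = (S + S**3)*(2*S + 2*S**2))
O(-21) - 1*(-26259) = 2*(-21)**2*(1 - 21 + (-21)**2 + (-21)**3) - 1*(-26259) = 2*441*(1 - 21 + 441 - 9261) + 26259 = 2*441*(-8840) + 26259 = -7796880 + 26259 = -7770621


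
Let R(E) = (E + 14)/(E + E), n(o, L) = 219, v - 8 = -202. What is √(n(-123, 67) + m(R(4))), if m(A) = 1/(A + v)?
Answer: √128832223/767 ≈ 14.798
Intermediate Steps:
v = -194 (v = 8 - 202 = -194)
R(E) = (14 + E)/(2*E) (R(E) = (14 + E)/((2*E)) = (14 + E)*(1/(2*E)) = (14 + E)/(2*E))
m(A) = 1/(-194 + A) (m(A) = 1/(A - 194) = 1/(-194 + A))
√(n(-123, 67) + m(R(4))) = √(219 + 1/(-194 + (½)*(14 + 4)/4)) = √(219 + 1/(-194 + (½)*(¼)*18)) = √(219 + 1/(-194 + 9/4)) = √(219 + 1/(-767/4)) = √(219 - 4/767) = √(167969/767) = √128832223/767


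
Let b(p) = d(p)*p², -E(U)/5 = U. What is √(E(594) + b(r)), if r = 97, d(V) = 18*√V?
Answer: 3*√(-330 + 18818*√97) ≈ 1290.4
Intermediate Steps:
E(U) = -5*U
b(p) = 18*p^(5/2) (b(p) = (18*√p)*p² = 18*p^(5/2))
√(E(594) + b(r)) = √(-5*594 + 18*97^(5/2)) = √(-2970 + 18*(9409*√97)) = √(-2970 + 169362*√97)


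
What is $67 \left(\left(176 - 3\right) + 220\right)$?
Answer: $26331$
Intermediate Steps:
$67 \left(\left(176 - 3\right) + 220\right) = 67 \left(173 + 220\right) = 67 \cdot 393 = 26331$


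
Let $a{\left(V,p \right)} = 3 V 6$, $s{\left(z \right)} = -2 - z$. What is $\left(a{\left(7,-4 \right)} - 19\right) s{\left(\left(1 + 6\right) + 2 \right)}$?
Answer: $-1177$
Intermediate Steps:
$a{\left(V,p \right)} = 18 V$
$\left(a{\left(7,-4 \right)} - 19\right) s{\left(\left(1 + 6\right) + 2 \right)} = \left(18 \cdot 7 - 19\right) \left(-2 - \left(\left(1 + 6\right) + 2\right)\right) = \left(126 - 19\right) \left(-2 - \left(7 + 2\right)\right) = 107 \left(-2 - 9\right) = 107 \left(-11\right) = -1177$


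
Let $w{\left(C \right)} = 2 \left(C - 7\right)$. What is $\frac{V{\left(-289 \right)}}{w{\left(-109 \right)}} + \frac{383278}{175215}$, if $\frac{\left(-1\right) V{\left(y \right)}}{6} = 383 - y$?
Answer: $\frac{99423422}{5081235} \approx 19.567$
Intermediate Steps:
$w{\left(C \right)} = -14 + 2 C$ ($w{\left(C \right)} = 2 \left(-7 + C\right) = -14 + 2 C$)
$V{\left(y \right)} = -2298 + 6 y$ ($V{\left(y \right)} = - 6 \left(383 - y\right) = -2298 + 6 y$)
$\frac{V{\left(-289 \right)}}{w{\left(-109 \right)}} + \frac{383278}{175215} = \frac{-2298 + 6 \left(-289\right)}{-14 + 2 \left(-109\right)} + \frac{383278}{175215} = \frac{-2298 - 1734}{-14 - 218} + 383278 \cdot \frac{1}{175215} = - \frac{4032}{-232} + \frac{383278}{175215} = \left(-4032\right) \left(- \frac{1}{232}\right) + \frac{383278}{175215} = \frac{504}{29} + \frac{383278}{175215} = \frac{99423422}{5081235}$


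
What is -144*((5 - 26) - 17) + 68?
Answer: 5540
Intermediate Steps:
-144*((5 - 26) - 17) + 68 = -144*(-21 - 17) + 68 = -144*(-38) + 68 = 5472 + 68 = 5540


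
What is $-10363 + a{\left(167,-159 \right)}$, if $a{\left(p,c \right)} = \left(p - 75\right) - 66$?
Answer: $-10337$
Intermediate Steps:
$a{\left(p,c \right)} = -141 + p$ ($a{\left(p,c \right)} = \left(-75 + p\right) - 66 = -141 + p$)
$-10363 + a{\left(167,-159 \right)} = -10363 + \left(-141 + 167\right) = -10363 + 26 = -10337$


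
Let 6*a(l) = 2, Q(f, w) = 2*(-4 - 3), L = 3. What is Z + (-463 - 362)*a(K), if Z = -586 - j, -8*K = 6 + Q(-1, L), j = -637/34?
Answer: -28637/34 ≈ -842.26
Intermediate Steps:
j = -637/34 (j = -637*1/34 = -637/34 ≈ -18.735)
Q(f, w) = -14 (Q(f, w) = 2*(-7) = -14)
K = 1 (K = -(6 - 14)/8 = -⅛*(-8) = 1)
a(l) = ⅓ (a(l) = (⅙)*2 = ⅓)
Z = -19287/34 (Z = -586 - 1*(-637/34) = -586 + 637/34 = -19287/34 ≈ -567.26)
Z + (-463 - 362)*a(K) = -19287/34 + (-463 - 362)*(⅓) = -19287/34 - 825*⅓ = -19287/34 - 275 = -28637/34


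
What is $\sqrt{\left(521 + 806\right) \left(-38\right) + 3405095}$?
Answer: $3 \sqrt{372741} \approx 1831.6$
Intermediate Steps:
$\sqrt{\left(521 + 806\right) \left(-38\right) + 3405095} = \sqrt{1327 \left(-38\right) + 3405095} = \sqrt{-50426 + 3405095} = \sqrt{3354669} = 3 \sqrt{372741}$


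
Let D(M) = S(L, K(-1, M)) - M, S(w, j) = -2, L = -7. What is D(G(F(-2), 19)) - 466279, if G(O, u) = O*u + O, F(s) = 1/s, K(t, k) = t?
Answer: -466271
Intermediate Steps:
G(O, u) = O + O*u
D(M) = -2 - M
D(G(F(-2), 19)) - 466279 = (-2 - (1 + 19)/(-2)) - 466279 = (-2 - (-1)*20/2) - 466279 = (-2 - 1*(-10)) - 466279 = (-2 + 10) - 466279 = 8 - 466279 = -466271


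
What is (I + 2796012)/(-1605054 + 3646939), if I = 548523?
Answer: 668907/408377 ≈ 1.6380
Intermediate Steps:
(I + 2796012)/(-1605054 + 3646939) = (548523 + 2796012)/(-1605054 + 3646939) = 3344535/2041885 = 3344535*(1/2041885) = 668907/408377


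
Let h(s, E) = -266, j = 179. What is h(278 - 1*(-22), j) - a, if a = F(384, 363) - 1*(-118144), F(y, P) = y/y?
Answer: -118411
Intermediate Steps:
F(y, P) = 1
a = 118145 (a = 1 - 1*(-118144) = 1 + 118144 = 118145)
h(278 - 1*(-22), j) - a = -266 - 1*118145 = -266 - 118145 = -118411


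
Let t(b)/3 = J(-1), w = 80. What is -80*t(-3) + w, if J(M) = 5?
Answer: -1120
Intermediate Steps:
t(b) = 15 (t(b) = 3*5 = 15)
-80*t(-3) + w = -80*15 + 80 = -1200 + 80 = -1120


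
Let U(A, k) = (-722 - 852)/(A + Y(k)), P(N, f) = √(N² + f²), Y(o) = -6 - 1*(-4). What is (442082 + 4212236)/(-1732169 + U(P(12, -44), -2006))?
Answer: -1046053895644591/389303806885449 + 1831474133*√130/389303806885449 ≈ -2.6869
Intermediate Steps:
Y(o) = -2 (Y(o) = -6 + 4 = -2)
U(A, k) = -1574/(-2 + A) (U(A, k) = (-722 - 852)/(A - 2) = -1574/(-2 + A))
(442082 + 4212236)/(-1732169 + U(P(12, -44), -2006)) = (442082 + 4212236)/(-1732169 - 1574/(-2 + √(12² + (-44)²))) = 4654318/(-1732169 - 1574/(-2 + √(144 + 1936))) = 4654318/(-1732169 - 1574/(-2 + √2080)) = 4654318/(-1732169 - 1574/(-2 + 4*√130))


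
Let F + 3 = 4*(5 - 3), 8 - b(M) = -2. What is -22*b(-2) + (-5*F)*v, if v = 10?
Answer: -470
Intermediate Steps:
b(M) = 10 (b(M) = 8 - 1*(-2) = 8 + 2 = 10)
F = 5 (F = -3 + 4*(5 - 3) = -3 + 4*2 = -3 + 8 = 5)
-22*b(-2) + (-5*F)*v = -22*10 - 5*5*10 = -220 - 25*10 = -220 - 250 = -470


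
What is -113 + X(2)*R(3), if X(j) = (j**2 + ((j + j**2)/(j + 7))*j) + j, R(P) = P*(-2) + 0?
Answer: -157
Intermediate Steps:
R(P) = -2*P (R(P) = -2*P + 0 = -2*P)
X(j) = j + j**2 + j*(j + j**2)/(7 + j) (X(j) = (j**2 + ((j + j**2)/(7 + j))*j) + j = (j**2 + j*(j + j**2)/(7 + j)) + j = j + j**2 + j*(j + j**2)/(7 + j))
-113 + X(2)*R(3) = -113 + (2*(7 + 2*2**2 + 9*2)/(7 + 2))*(-2*3) = -113 + (2*(7 + 2*4 + 18)/9)*(-6) = -113 + (2*(1/9)*(7 + 8 + 18))*(-6) = -113 + (2*(1/9)*33)*(-6) = -113 + (22/3)*(-6) = -113 - 44 = -157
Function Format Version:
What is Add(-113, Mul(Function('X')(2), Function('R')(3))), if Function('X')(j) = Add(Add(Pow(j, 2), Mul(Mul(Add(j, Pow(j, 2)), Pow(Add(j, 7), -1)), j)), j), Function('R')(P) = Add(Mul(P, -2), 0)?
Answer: -157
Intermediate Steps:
Function('R')(P) = Mul(-2, P) (Function('R')(P) = Add(Mul(-2, P), 0) = Mul(-2, P))
Function('X')(j) = Add(j, Pow(j, 2), Mul(j, Pow(Add(7, j), -1), Add(j, Pow(j, 2)))) (Function('X')(j) = Add(Add(Pow(j, 2), Mul(Mul(Add(j, Pow(j, 2)), Pow(Add(7, j), -1)), j)), j) = Add(Add(Pow(j, 2), Mul(Mul(Pow(Add(7, j), -1), Add(j, Pow(j, 2))), j)), j) = Add(Add(Pow(j, 2), Mul(j, Pow(Add(7, j), -1), Add(j, Pow(j, 2)))), j) = Add(j, Pow(j, 2), Mul(j, Pow(Add(7, j), -1), Add(j, Pow(j, 2)))))
Add(-113, Mul(Function('X')(2), Function('R')(3))) = Add(-113, Mul(Mul(2, Pow(Add(7, 2), -1), Add(7, Mul(2, Pow(2, 2)), Mul(9, 2))), Mul(-2, 3))) = Add(-113, Mul(Mul(2, Pow(9, -1), Add(7, Mul(2, 4), 18)), -6)) = Add(-113, Mul(Mul(2, Rational(1, 9), Add(7, 8, 18)), -6)) = Add(-113, Mul(Mul(2, Rational(1, 9), 33), -6)) = Add(-113, Mul(Rational(22, 3), -6)) = Add(-113, -44) = -157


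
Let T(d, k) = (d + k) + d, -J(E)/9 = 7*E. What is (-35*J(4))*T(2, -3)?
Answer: 8820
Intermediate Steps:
J(E) = -63*E
T(d, k) = k + 2*d
(-35*J(4))*T(2, -3) = (-(-2205)*4)*(-3 + 2*2) = (-35*(-252))*(-3 + 4) = 8820*1 = 8820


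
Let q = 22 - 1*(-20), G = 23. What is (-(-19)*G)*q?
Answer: 18354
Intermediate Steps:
q = 42 (q = 22 + 20 = 42)
(-(-19)*G)*q = -(-19)*23*42 = -19*(-23)*42 = 437*42 = 18354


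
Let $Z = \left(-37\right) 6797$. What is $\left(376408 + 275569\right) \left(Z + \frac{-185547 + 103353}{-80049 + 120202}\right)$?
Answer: $- \frac{6583741990411747}{40153} \approx -1.6397 \cdot 10^{11}$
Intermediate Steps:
$Z = -251489$
$\left(376408 + 275569\right) \left(Z + \frac{-185547 + 103353}{-80049 + 120202}\right) = \left(376408 + 275569\right) \left(-251489 + \frac{-185547 + 103353}{-80049 + 120202}\right) = 651977 \left(-251489 - \frac{82194}{40153}\right) = 651977 \left(- \frac{10098120011}{40153}\right) = - \frac{6583741990411747}{40153}$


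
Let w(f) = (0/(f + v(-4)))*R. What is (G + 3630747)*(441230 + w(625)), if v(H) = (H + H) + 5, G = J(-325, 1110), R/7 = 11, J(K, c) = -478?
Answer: 1601783590870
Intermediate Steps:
R = 77 (R = 7*11 = 77)
G = -478
v(H) = 5 + 2*H (v(H) = 2*H + 5 = 5 + 2*H)
w(f) = 0 (w(f) = (0/(f + (5 + 2*(-4))))*77 = (0/(f + (5 - 8)))*77 = (0/(f - 3))*77 = (0/(-3 + f))*77 = 0*77 = 0)
(G + 3630747)*(441230 + w(625)) = (-478 + 3630747)*(441230 + 0) = 3630269*441230 = 1601783590870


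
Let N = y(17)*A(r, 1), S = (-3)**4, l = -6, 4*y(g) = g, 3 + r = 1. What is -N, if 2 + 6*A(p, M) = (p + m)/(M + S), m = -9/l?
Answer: 5593/3936 ≈ 1.4210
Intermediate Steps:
r = -2 (r = -3 + 1 = -2)
y(g) = g/4
S = 81
m = 3/2 (m = -9/(-6) = -9*(-1/6) = 3/2 ≈ 1.5000)
A(p, M) = -1/3 + (3/2 + p)/(6*(81 + M)) (A(p, M) = -1/3 + ((p + 3/2)/(M + 81))/6 = -1/3 + ((3/2 + p)/(81 + M))/6 = -1/3 + (3/2 + p)/(6*(81 + M)))
N = -5593/3936 (N = ((1/4)*17)*((-321 - 4*1 + 2*(-2))/(12*(81 + 1))) = 17*((1/12)*(-321 - 4 - 4)/82)/4 = 17*((1/12)*(1/82)*(-329))/4 = (17/4)*(-329/984) = -5593/3936 ≈ -1.4210)
-N = -1*(-5593/3936) = 5593/3936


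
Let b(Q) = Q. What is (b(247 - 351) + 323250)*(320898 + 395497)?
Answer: 231500178670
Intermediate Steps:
(b(247 - 351) + 323250)*(320898 + 395497) = ((247 - 351) + 323250)*(320898 + 395497) = (-104 + 323250)*716395 = 323146*716395 = 231500178670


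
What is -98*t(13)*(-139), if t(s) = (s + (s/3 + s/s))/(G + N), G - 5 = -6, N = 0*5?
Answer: -749210/3 ≈ -2.4974e+5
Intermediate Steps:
N = 0
G = -1 (G = 5 - 6 = -1)
t(s) = -1 - 4*s/3 (t(s) = (s + (s/3 + s/s))/(-1 + 0) = (s + (s*(1/3) + 1))/(-1) = (s + (s/3 + 1))*(-1) = (s + (1 + s/3))*(-1) = (1 + 4*s/3)*(-1) = -1 - 4*s/3)
-98*t(13)*(-139) = -98*(-1 - 4/3*13)*(-139) = -98*(-1 - 52/3)*(-139) = -98*(-55/3)*(-139) = (5390/3)*(-139) = -749210/3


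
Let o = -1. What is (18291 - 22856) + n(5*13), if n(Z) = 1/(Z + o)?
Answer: -292159/64 ≈ -4565.0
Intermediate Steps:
n(Z) = 1/(-1 + Z) (n(Z) = 1/(Z - 1) = 1/(-1 + Z))
(18291 - 22856) + n(5*13) = (18291 - 22856) + 1/(-1 + 5*13) = -4565 + 1/(-1 + 65) = -4565 + 1/64 = -292159/64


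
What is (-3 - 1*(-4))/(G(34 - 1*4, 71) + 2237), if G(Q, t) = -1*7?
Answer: 1/2230 ≈ 0.00044843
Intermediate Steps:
G(Q, t) = -7
(-3 - 1*(-4))/(G(34 - 1*4, 71) + 2237) = (-3 - 1*(-4))/(-7 + 2237) = (-3 + 4)/2230 = 1*(1/2230) = 1/2230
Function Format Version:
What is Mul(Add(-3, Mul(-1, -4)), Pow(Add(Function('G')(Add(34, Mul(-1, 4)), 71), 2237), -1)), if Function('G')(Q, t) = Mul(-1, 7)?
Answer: Rational(1, 2230) ≈ 0.00044843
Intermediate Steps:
Function('G')(Q, t) = -7
Mul(Add(-3, Mul(-1, -4)), Pow(Add(Function('G')(Add(34, Mul(-1, 4)), 71), 2237), -1)) = Mul(Add(-3, Mul(-1, -4)), Pow(Add(-7, 2237), -1)) = Mul(Add(-3, 4), Pow(2230, -1)) = Mul(1, Rational(1, 2230)) = Rational(1, 2230)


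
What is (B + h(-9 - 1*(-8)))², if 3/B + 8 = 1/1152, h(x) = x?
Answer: 160554241/84916225 ≈ 1.8907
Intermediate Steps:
B = -3456/9215 (B = 3/(-8 + 1/1152) = 3/(-9215/1152) = 3*(-1152/9215) = -3456/9215 ≈ -0.37504)
(B + h(-9 - 1*(-8)))² = (-3456/9215 + (-9 - 1*(-8)))² = (-3456/9215 + (-9 + 8))² = (-3456/9215 - 1)² = (-12671/9215)² = 160554241/84916225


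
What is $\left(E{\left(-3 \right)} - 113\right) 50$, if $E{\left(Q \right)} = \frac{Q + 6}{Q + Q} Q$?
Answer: $-5575$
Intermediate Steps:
$E{\left(Q \right)} = 3 + \frac{Q}{2}$ ($E{\left(Q \right)} = \frac{6 + Q}{2 Q} Q = 3 + \frac{Q}{2}$)
$\left(E{\left(-3 \right)} - 113\right) 50 = \left(\left(3 + \frac{1}{2} \left(-3\right)\right) - 113\right) 50 = \left(\left(3 - \frac{3}{2}\right) - 113\right) 50 = \left(\frac{3}{2} - 113\right) 50 = \left(- \frac{223}{2}\right) 50 = -5575$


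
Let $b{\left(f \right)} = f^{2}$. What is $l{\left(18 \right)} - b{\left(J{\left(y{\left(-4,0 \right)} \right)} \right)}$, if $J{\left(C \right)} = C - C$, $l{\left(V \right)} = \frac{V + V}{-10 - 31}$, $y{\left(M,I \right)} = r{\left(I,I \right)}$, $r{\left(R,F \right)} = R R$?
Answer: $- \frac{36}{41} \approx -0.87805$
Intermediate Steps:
$r{\left(R,F \right)} = R^{2}$
$y{\left(M,I \right)} = I^{2}$
$l{\left(V \right)} = - \frac{2 V}{41}$ ($l{\left(V \right)} = \frac{2 V}{-41} = 2 V \left(- \frac{1}{41}\right) = - \frac{2 V}{41}$)
$J{\left(C \right)} = 0$
$l{\left(18 \right)} - b{\left(J{\left(y{\left(-4,0 \right)} \right)} \right)} = \left(- \frac{2}{41}\right) 18 - 0^{2} = - \frac{36}{41} - 0 = - \frac{36}{41} + 0 = - \frac{36}{41}$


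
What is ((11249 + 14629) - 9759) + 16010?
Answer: 32129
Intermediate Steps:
((11249 + 14629) - 9759) + 16010 = (25878 - 9759) + 16010 = 16119 + 16010 = 32129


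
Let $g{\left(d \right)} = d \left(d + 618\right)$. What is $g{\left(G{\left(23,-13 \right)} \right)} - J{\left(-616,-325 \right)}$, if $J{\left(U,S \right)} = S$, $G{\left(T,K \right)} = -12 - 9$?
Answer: $-12212$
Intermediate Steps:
$G{\left(T,K \right)} = -21$
$g{\left(d \right)} = d \left(618 + d\right)$
$g{\left(G{\left(23,-13 \right)} \right)} - J{\left(-616,-325 \right)} = - 21 \left(618 - 21\right) - -325 = \left(-21\right) 597 + 325 = -12537 + 325 = -12212$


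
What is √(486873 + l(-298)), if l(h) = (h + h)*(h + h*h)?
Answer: 3*I*√5806967 ≈ 7229.3*I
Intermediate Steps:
l(h) = 2*h*(h + h²) (l(h) = (2*h)*(h + h²) = 2*h*(h + h²))
√(486873 + l(-298)) = √(486873 + 2*(-298)²*(1 - 298)) = √(486873 + 2*88804*(-297)) = √(486873 - 52749576) = √(-52262703) = 3*I*√5806967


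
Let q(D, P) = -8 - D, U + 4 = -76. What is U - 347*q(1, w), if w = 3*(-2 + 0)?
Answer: 3043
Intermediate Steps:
w = -6 (w = 3*(-2) = -6)
U = -80 (U = -4 - 76 = -80)
U - 347*q(1, w) = -80 - 347*(-8 - 1*1) = -80 - 347*(-8 - 1) = -80 - 347*(-9) = -80 + 3123 = 3043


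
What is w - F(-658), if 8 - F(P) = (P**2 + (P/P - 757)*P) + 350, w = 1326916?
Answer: 2257670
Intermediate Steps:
F(P) = -342 - P**2 + 756*P (F(P) = 8 - ((P**2 + (P/P - 757)*P) + 350) = 8 - ((P**2 + (1 - 757)*P) + 350) = 8 - ((P**2 - 756*P) + 350) = 8 - (350 + P**2 - 756*P) = 8 + (-350 - P**2 + 756*P) = -342 - P**2 + 756*P)
w - F(-658) = 1326916 - (-342 - 1*(-658)**2 + 756*(-658)) = 1326916 - (-342 - 1*432964 - 497448) = 1326916 - (-342 - 432964 - 497448) = 1326916 - 1*(-930754) = 1326916 + 930754 = 2257670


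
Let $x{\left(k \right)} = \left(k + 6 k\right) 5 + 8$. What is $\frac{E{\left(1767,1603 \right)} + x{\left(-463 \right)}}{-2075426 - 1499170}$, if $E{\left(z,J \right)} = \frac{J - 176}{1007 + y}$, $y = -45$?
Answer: $\frac{15580087}{3438761352} \approx 0.0045307$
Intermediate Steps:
$x{\left(k \right)} = 8 + 35 k$ ($x{\left(k \right)} = 7 k 5 + 8 = 35 k + 8 = 8 + 35 k$)
$E{\left(z,J \right)} = - \frac{88}{481} + \frac{J}{962}$ ($E{\left(z,J \right)} = \frac{J - 176}{1007 - 45} = \frac{-176 + J}{962} = \left(-176 + J\right) \frac{1}{962} = - \frac{88}{481} + \frac{J}{962}$)
$\frac{E{\left(1767,1603 \right)} + x{\left(-463 \right)}}{-2075426 - 1499170} = \frac{\left(- \frac{88}{481} + \frac{1}{962} \cdot 1603\right) + \left(8 + 35 \left(-463\right)\right)}{-2075426 - 1499170} = \frac{\left(- \frac{88}{481} + \frac{1603}{962}\right) + \left(8 - 16205\right)}{-3574596} = \left(\frac{1427}{962} - 16197\right) \left(- \frac{1}{3574596}\right) = \left(- \frac{15580087}{962}\right) \left(- \frac{1}{3574596}\right) = \frac{15580087}{3438761352}$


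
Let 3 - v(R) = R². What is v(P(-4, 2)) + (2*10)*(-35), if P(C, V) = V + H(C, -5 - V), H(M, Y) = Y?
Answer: -722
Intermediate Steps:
P(C, V) = -5 (P(C, V) = V + (-5 - V) = -5)
v(R) = 3 - R²
v(P(-4, 2)) + (2*10)*(-35) = (3 - 1*(-5)²) + (2*10)*(-35) = (3 - 1*25) + 20*(-35) = (3 - 25) - 700 = -22 - 700 = -722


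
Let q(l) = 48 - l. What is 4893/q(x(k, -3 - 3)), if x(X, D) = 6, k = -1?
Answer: 233/2 ≈ 116.50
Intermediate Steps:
4893/q(x(k, -3 - 3)) = 4893/(48 - 1*6) = 4893/(48 - 6) = 4893/42 = 4893*(1/42) = 233/2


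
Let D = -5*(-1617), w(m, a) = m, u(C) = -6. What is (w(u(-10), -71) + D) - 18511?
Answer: -10432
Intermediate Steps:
D = 8085
(w(u(-10), -71) + D) - 18511 = (-6 + 8085) - 18511 = 8079 - 18511 = -10432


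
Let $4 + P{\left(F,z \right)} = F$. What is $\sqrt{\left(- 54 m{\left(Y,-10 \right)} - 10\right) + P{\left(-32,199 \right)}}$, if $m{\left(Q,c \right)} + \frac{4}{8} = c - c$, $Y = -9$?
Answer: $i \sqrt{19} \approx 4.3589 i$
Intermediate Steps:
$m{\left(Q,c \right)} = - \frac{1}{2}$ ($m{\left(Q,c \right)} = - \frac{1}{2} + \left(c - c\right) = - \frac{1}{2} + 0 = - \frac{1}{2}$)
$P{\left(F,z \right)} = -4 + F$
$\sqrt{\left(- 54 m{\left(Y,-10 \right)} - 10\right) + P{\left(-32,199 \right)}} = \sqrt{\left(\left(-54\right) \left(- \frac{1}{2}\right) - 10\right) - 36} = \sqrt{\left(27 - 10\right) - 36} = \sqrt{17 - 36} = \sqrt{-19} = i \sqrt{19}$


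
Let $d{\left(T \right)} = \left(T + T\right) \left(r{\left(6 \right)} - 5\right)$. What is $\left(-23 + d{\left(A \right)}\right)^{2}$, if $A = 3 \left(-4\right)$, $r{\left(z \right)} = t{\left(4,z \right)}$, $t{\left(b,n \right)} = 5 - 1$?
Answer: $1$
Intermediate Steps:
$t{\left(b,n \right)} = 4$
$r{\left(z \right)} = 4$
$A = -12$
$d{\left(T \right)} = - 2 T$ ($d{\left(T \right)} = \left(T + T\right) \left(4 - 5\right) = 2 T \left(-1\right) = - 2 T$)
$\left(-23 + d{\left(A \right)}\right)^{2} = \left(-23 - -24\right)^{2} = \left(-23 + 24\right)^{2} = 1^{2} = 1$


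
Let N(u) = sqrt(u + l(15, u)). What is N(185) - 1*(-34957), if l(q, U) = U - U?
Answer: 34957 + sqrt(185) ≈ 34971.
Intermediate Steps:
l(q, U) = 0
N(u) = sqrt(u) (N(u) = sqrt(u + 0) = sqrt(u))
N(185) - 1*(-34957) = sqrt(185) - 1*(-34957) = sqrt(185) + 34957 = 34957 + sqrt(185)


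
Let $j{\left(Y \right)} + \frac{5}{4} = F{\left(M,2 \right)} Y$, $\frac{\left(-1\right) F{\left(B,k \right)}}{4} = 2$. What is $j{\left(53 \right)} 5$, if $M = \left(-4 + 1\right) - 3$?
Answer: $- \frac{8505}{4} \approx -2126.3$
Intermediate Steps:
$M = -6$ ($M = -3 - 3 = -6$)
$F{\left(B,k \right)} = -8$ ($F{\left(B,k \right)} = \left(-4\right) 2 = -8$)
$j{\left(Y \right)} = - \frac{5}{4} - 8 Y$
$j{\left(53 \right)} 5 = \left(- \frac{5}{4} - 424\right) 5 = \left(- \frac{1701}{4}\right) 5 = - \frac{8505}{4}$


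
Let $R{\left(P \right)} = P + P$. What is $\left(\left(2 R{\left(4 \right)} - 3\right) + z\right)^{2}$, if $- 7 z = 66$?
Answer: $\frac{625}{49} \approx 12.755$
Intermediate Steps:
$z = - \frac{66}{7}$ ($z = \left(- \frac{1}{7}\right) 66 = - \frac{66}{7} \approx -9.4286$)
$R{\left(P \right)} = 2 P$
$\left(\left(2 R{\left(4 \right)} - 3\right) + z\right)^{2} = \left(\left(2 \cdot 2 \cdot 4 - 3\right) - \frac{66}{7}\right)^{2} = \left(\left(2 \cdot 8 - 3\right) - \frac{66}{7}\right)^{2} = \left(\left(16 - 3\right) - \frac{66}{7}\right)^{2} = \left(13 - \frac{66}{7}\right)^{2} = \left(\frac{25}{7}\right)^{2} = \frac{625}{49}$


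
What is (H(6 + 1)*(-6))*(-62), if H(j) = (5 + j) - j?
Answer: 1860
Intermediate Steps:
H(j) = 5
(H(6 + 1)*(-6))*(-62) = (5*(-6))*(-62) = -30*(-62) = 1860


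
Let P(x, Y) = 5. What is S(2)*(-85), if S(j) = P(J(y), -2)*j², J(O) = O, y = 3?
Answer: -1700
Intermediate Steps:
S(j) = 5*j²
S(2)*(-85) = (5*2²)*(-85) = (5*4)*(-85) = 20*(-85) = -1700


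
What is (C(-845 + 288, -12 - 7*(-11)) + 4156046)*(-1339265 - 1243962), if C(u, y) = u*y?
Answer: -10642484506907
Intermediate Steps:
(C(-845 + 288, -12 - 7*(-11)) + 4156046)*(-1339265 - 1243962) = ((-845 + 288)*(-12 - 7*(-11)) + 4156046)*(-1339265 - 1243962) = (-557*(-12 + 77) + 4156046)*(-2583227) = (-557*65 + 4156046)*(-2583227) = (-36205 + 4156046)*(-2583227) = 4119841*(-2583227) = -10642484506907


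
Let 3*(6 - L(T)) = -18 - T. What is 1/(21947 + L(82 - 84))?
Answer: 3/65875 ≈ 4.5541e-5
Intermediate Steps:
L(T) = 12 + T/3 (L(T) = 6 - (-18 - T)/3 = 6 + (6 + T/3) = 12 + T/3)
1/(21947 + L(82 - 84)) = 1/(21947 + (12 + (82 - 84)/3)) = 1/(21947 + (12 + (⅓)*(-2))) = 1/(21947 + (12 - ⅔)) = 1/(21947 + 34/3) = 1/(65875/3) = 3/65875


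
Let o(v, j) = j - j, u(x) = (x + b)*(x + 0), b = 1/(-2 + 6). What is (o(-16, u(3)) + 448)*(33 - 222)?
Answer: -84672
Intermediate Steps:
b = 1/4 ≈ 0.25000
u(x) = x*(1/4 + x) (u(x) = (x + 1/4)*(x + 0) = (1/4 + x)*x = x*(1/4 + x))
o(v, j) = 0
(o(-16, u(3)) + 448)*(33 - 222) = (0 + 448)*(33 - 222) = 448*(-189) = -84672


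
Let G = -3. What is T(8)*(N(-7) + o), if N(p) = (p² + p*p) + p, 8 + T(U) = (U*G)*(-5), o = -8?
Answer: 9296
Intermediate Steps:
T(U) = -8 + 15*U (T(U) = -8 + (U*(-3))*(-5) = -8 - 3*U*(-5) = -8 + 15*U)
N(p) = p + 2*p² (N(p) = (p² + p²) + p = 2*p² + p = p + 2*p²)
T(8)*(N(-7) + o) = (-8 + 15*8)*(-7*(1 + 2*(-7)) - 8) = (-8 + 120)*(-7*(1 - 14) - 8) = 112*(-7*(-13) - 8) = 112*(91 - 8) = 112*83 = 9296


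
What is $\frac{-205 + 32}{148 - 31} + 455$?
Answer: $\frac{53062}{117} \approx 453.52$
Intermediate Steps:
$\frac{-205 + 32}{148 - 31} + 455 = - \frac{173}{117} + 455 = \frac{53062}{117}$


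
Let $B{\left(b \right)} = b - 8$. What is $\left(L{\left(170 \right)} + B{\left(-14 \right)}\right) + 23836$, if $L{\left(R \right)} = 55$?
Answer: $23869$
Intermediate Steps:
$B{\left(b \right)} = -8 + b$
$\left(L{\left(170 \right)} + B{\left(-14 \right)}\right) + 23836 = \left(55 - 22\right) + 23836 = 33 + 23836 = 23869$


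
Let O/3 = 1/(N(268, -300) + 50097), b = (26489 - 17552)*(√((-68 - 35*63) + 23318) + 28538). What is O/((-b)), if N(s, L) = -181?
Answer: -14269/60550276166874918 + √21045/121100552333749836 ≈ -2.3446e-13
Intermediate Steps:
b = 255044106 + 8937*√21045 (b = 8937*(√((-68 - 2205) + 23318) + 28538) = 8937*(√(-2273 + 23318) + 28538) = 8937*(√21045 + 28538) = 8937*(28538 + √21045) = 255044106 + 8937*√21045 ≈ 2.5634e+8)
O = 3/49916 (O = 3/(-181 + 50097) = 3/49916 ≈ 6.0101e-5)
O/((-b)) = 3/(49916*((-(255044106 + 8937*√21045)))) = 3/(49916*(-255044106 - 8937*√21045))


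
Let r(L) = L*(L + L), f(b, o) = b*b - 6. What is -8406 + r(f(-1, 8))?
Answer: -8356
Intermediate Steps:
f(b, o) = -6 + b² (f(b, o) = b² - 6 = -6 + b²)
r(L) = 2*L² (r(L) = L*(2*L) = 2*L²)
-8406 + r(f(-1, 8)) = -8406 + 2*(-6 + (-1)²)² = -8406 + 2*(-6 + 1)² = -8406 + 2*(-5)² = -8406 + 2*25 = -8406 + 50 = -8356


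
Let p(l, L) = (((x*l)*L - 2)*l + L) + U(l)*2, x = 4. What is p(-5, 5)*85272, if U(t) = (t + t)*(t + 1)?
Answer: 50736840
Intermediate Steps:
U(t) = 2*t*(1 + t) (U(t) = (2*t)*(1 + t) = 2*t*(1 + t))
p(l, L) = L + l*(-2 + 4*L*l) + 4*l*(1 + l) (p(l, L) = (((4*l)*L - 2)*l + L) + (2*l*(1 + l))*2 = ((4*L*l - 2)*l + L) + 4*l*(1 + l) = ((-2 + 4*L*l)*l + L) + 4*l*(1 + l) = (l*(-2 + 4*L*l) + L) + 4*l*(1 + l) = (L + l*(-2 + 4*L*l)) + 4*l*(1 + l) = L + l*(-2 + 4*L*l) + 4*l*(1 + l))
p(-5, 5)*85272 = (5 + 2*(-5) + 4*(-5)**2 + 4*5*(-5)**2)*85272 = (5 - 10 + 4*25 + 4*5*25)*85272 = (5 - 10 + 100 + 500)*85272 = 595*85272 = 50736840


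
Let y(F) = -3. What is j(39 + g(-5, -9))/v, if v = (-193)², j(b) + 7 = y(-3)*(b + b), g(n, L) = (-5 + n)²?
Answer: -841/37249 ≈ -0.022578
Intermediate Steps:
j(b) = -7 - 6*b (j(b) = -7 - 3*(b + b) = -7 - 6*b)
v = 37249
j(39 + g(-5, -9))/v = (-7 - 6*(39 + (-5 - 5)²))/37249 = (-7 - 6*(39 + (-10)²))*(1/37249) = (-7 - 6*(39 + 100))*(1/37249) = (-7 - 6*139)*(1/37249) = (-7 - 834)*(1/37249) = -841*1/37249 = -841/37249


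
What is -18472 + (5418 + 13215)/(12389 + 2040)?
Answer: -266513855/14429 ≈ -18471.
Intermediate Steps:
-18472 + (5418 + 13215)/(12389 + 2040) = -18472 + 18633/14429 = -266513855/14429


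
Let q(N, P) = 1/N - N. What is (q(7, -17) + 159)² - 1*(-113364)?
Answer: 6689061/49 ≈ 1.3651e+5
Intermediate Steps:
(q(7, -17) + 159)² - 1*(-113364) = ((1/7 - 1*7) + 159)² - 1*(-113364) = ((⅐ - 7) + 159)² + 113364 = (-48/7 + 159)² + 113364 = (1065/7)² + 113364 = 1134225/49 + 113364 = 6689061/49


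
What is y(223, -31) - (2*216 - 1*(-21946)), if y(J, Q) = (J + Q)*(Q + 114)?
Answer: -6442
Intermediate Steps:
y(J, Q) = (114 + Q)*(J + Q) (y(J, Q) = (J + Q)*(114 + Q) = (114 + Q)*(J + Q))
y(223, -31) - (2*216 - 1*(-21946)) = ((-31)**2 + 114*223 + 114*(-31) + 223*(-31)) - (2*216 - 1*(-21946)) = (961 + 25422 - 3534 - 6913) - (432 + 21946) = 15936 - 1*22378 = 15936 - 22378 = -6442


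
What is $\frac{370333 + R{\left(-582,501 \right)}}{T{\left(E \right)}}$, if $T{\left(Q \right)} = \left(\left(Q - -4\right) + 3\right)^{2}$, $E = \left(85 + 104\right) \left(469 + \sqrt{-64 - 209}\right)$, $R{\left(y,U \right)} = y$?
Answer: $\frac{369751}{49 \left(12664 + 27 i \sqrt{273}\right)^{2}} \approx 4.6876 \cdot 10^{-5} - 3.3067 \cdot 10^{-6} i$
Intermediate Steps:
$E = 88641 + 189 i \sqrt{273}$ ($E = 189 \left(469 + \sqrt{-273}\right) = 189 \left(469 + i \sqrt{273}\right) = 88641 + 189 i \sqrt{273} \approx 88641.0 + 3122.8 i$)
$T{\left(Q \right)} = \left(7 + Q\right)^{2}$ ($T{\left(Q \right)} = \left(\left(Q + 4\right) + 3\right)^{2} = \left(\left(4 + Q\right) + 3\right)^{2} = \left(7 + Q\right)^{2}$)
$\frac{370333 + R{\left(-582,501 \right)}}{T{\left(E \right)}} = \frac{370333 - 582}{\left(7 + \left(88641 + 189 i \sqrt{273}\right)\right)^{2}} = \frac{369751}{\left(88648 + 189 i \sqrt{273}\right)^{2}}$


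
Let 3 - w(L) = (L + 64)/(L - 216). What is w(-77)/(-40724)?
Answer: -433/5966066 ≈ -7.2577e-5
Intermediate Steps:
w(L) = 3 - (64 + L)/(-216 + L) (w(L) = 3 - (L + 64)/(L - 216) = 3 - (64 + L)/(-216 + L))
w(-77)/(-40724) = (2*(-356 - 77)/(-216 - 77))/(-40724) = (2*(-433)/(-293))*(-1/40724) = (2*(-1/293)*(-433))*(-1/40724) = (866/293)*(-1/40724) = -433/5966066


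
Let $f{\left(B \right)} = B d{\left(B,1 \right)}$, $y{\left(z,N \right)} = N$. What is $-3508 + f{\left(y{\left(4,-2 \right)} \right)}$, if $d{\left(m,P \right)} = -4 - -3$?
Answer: $-3506$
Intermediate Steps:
$d{\left(m,P \right)} = -1$ ($d{\left(m,P \right)} = -4 + 3 = -1$)
$f{\left(B \right)} = - B$ ($f{\left(B \right)} = B \left(-1\right) = - B$)
$-3508 + f{\left(y{\left(4,-2 \right)} \right)} = -3508 - -2 = -3508 + 2 = -3506$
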